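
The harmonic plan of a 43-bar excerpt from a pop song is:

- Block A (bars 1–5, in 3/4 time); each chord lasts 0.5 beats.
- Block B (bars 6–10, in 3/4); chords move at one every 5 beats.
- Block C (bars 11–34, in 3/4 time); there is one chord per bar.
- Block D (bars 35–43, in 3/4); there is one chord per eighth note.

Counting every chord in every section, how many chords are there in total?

A: 5·3 = 15 beats, 15/0.5 = 30 chords.
B: 5·3 = 15 beats, 15/5 = 3 chords.
C: 24·3 = 72 beats, 72/3 = 24 chords.
D: 9·3 = 27 beats, 27/0.5 = 54 chords.
Total: 30 + 3 + 24 + 54 = 111.

111 chords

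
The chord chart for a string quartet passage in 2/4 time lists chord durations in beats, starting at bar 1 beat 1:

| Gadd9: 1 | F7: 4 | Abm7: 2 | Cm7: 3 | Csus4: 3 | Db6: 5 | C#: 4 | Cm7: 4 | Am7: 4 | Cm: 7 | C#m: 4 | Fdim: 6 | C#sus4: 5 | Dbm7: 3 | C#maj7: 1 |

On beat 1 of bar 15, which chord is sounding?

Am7

Beat 1 of bar 15 is beat (15−1)×2 + 1 = 29 overall.
Running totals: Gadd9 ends at 1, F7 ends at 5, Abm7 ends at 7, Cm7 ends at 10, Csus4 ends at 13, Db6 ends at 18, C# ends at 22, Cm7 ends at 26, Am7 ends at 30.
Beat 29 falls within Am7.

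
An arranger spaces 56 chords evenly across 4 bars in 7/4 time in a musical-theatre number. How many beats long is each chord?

0.5 beats

4 bars × 7 beats/bar = 28 beats total.
28 beats ÷ 56 chords = 0.5 beats per chord.
(That is an eighth note.)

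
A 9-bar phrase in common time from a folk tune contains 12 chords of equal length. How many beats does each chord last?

9 bars × 4 beats/bar = 36 beats total.
36 beats ÷ 12 chords = 3 beats per chord.
(That is a dotted half note.)

3 beats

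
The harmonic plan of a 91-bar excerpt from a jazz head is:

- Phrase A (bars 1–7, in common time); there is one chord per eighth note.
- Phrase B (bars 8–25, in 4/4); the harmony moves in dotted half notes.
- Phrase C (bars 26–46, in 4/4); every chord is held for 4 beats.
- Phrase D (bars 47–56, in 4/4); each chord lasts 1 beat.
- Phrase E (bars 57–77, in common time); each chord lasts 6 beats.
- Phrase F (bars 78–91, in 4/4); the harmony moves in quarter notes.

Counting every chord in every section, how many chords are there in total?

211 chords

A has 28 beats and chords last 0.5 each, so 56 chords.
B has 72 beats and chords last 3 each, so 24 chords.
C has 84 beats and chords last 4 each, so 21 chords.
D has 40 beats and chords last 1 each, so 40 chords.
E has 84 beats and chords last 6 each, so 14 chords.
F has 56 beats and chords last 1 each, so 56 chords.
Total: 56 + 24 + 21 + 40 + 14 + 56 = 211.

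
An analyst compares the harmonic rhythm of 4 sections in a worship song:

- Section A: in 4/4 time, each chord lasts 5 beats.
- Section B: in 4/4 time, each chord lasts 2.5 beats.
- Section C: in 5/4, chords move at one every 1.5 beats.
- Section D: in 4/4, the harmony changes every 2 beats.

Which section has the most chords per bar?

Section C

A: 4 beats/bar ÷ 5 beats/chord = 0.8 chords/bar.
B: 4 beats/bar ÷ 2.5 beats/chord = 1.6 chords/bar.
C: 5 beats/bar ÷ 1.5 beats/chord = 10/3 chords/bar.
D: 4 beats/bar ÷ 2 beats/chord = 2 chords/bar.
Fastest is C at 10/3 chords/bar.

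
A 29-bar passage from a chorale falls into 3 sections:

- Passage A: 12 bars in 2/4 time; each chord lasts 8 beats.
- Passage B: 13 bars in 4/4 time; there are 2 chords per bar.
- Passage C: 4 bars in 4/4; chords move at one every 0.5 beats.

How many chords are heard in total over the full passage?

A: 12 bars × 2 beats = 24 beats; 8 beats/chord → 3 chords.
B: 13 bars × 4 beats = 52 beats; 2 beats/chord → 26 chords.
C: 4 bars × 4 beats = 16 beats; 0.5 beats/chord → 32 chords.
Total: 3 + 26 + 32 = 61.

61 chords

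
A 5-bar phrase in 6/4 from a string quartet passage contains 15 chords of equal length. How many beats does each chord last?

2 beats

5 bars × 6 beats/bar = 30 beats total.
30 beats ÷ 15 chords = 2 beats per chord.
(That is a half note.)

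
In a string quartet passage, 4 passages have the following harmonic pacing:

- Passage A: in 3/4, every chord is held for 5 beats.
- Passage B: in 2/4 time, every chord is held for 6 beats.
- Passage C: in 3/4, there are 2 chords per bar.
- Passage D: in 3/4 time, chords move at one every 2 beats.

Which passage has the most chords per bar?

Passage C

A: 3 beats/bar ÷ 5 beats/chord = 0.6 chords/bar.
B: 2 beats/bar ÷ 6 beats/chord = 1/3 chords/bar.
C: 3 beats/bar ÷ 1.5 beats/chord = 2 chords/bar.
D: 3 beats/bar ÷ 2 beats/chord = 1.5 chords/bar.
Fastest is C at 2 chords/bar.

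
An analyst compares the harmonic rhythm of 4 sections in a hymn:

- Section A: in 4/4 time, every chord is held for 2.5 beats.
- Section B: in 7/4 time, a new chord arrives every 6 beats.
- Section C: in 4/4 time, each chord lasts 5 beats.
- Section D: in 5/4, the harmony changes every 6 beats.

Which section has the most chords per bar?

Section A

A: 4 beats/bar ÷ 2.5 beats/chord = 1.6 chords/bar.
B: 7 beats/bar ÷ 6 beats/chord = 7/6 chords/bar.
C: 4 beats/bar ÷ 5 beats/chord = 0.8 chords/bar.
D: 5 beats/bar ÷ 6 beats/chord = 5/6 chords/bar.
Fastest is A at 1.6 chords/bar.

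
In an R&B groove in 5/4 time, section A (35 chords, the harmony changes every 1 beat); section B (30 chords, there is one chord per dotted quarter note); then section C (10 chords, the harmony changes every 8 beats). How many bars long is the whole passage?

A: 35 × 1 = 35 beats = 7 bars.
B: 30 × 1.5 = 45 beats = 9 bars.
C: 10 × 8 = 80 beats = 16 bars.
Total: 7 + 9 + 16 = 32 bars.

32 bars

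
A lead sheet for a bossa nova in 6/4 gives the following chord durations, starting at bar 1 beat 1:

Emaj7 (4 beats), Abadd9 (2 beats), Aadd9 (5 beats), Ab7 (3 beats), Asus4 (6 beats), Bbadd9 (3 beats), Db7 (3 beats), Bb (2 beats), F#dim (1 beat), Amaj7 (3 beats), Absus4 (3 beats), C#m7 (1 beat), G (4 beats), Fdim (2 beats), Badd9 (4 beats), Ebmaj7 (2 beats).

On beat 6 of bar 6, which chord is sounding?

C#m7

Beat 6 of bar 6 is beat (6−1)×6 + 6 = 36 overall.
Running totals: Emaj7 ends at 4, Abadd9 ends at 6, Aadd9 ends at 11, Ab7 ends at 14, Asus4 ends at 20, Bbadd9 ends at 23, Db7 ends at 26, Bb ends at 28, F#dim ends at 29, Amaj7 ends at 32, Absus4 ends at 35, C#m7 ends at 36.
Beat 36 falls within C#m7.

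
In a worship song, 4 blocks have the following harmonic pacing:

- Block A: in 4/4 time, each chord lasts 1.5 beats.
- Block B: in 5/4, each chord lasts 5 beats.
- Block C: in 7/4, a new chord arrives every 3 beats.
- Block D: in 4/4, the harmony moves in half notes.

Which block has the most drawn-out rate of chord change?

A: 4 beats/bar ÷ 1.5 beats/chord = 8/3 chords/bar.
B: 5 beats/bar ÷ 5 beats/chord = 1 chord/bar.
C: 7 beats/bar ÷ 3 beats/chord = 7/3 chords/bar.
D: 4 beats/bar ÷ 2 beats/chord = 2 chords/bar.
Slowest is B at 1 chords/bar.

Block B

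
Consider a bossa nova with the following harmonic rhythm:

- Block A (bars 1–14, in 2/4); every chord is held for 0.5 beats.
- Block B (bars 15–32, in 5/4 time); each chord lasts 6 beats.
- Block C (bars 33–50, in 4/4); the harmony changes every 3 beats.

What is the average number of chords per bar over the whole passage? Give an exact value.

A: 14 × 2 = 28 beats ÷ 0.5 = 56 chords.
B: 18 × 5 = 90 beats ÷ 6 = 15 chords.
C: 18 × 4 = 72 beats ÷ 3 = 24 chords.
Overall: 95 chords over 50 bars → 95/50 = 1.9 chords per bar.

1.9 chords per bar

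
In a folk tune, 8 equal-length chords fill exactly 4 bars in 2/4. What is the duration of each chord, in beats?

4 bars × 2 beats/bar = 8 beats total.
8 beats ÷ 8 chords = 1 beats per chord.
(That is a quarter note.)

1 beat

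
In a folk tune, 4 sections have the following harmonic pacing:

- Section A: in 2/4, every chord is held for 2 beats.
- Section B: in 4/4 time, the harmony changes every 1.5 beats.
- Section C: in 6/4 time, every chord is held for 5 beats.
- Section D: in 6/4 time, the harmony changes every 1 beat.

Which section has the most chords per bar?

A: each chord is 2 beats in 2/4, so 1 per bar.
B: each chord is 1.5 beats in 4/4, so 8/3 per bar.
C: each chord is 5 beats in 6/4, so 1.2 per bar.
D: each chord is 1 beat in 6/4, so 6 per bar.
Fastest is D at 6 chords/bar.

Section D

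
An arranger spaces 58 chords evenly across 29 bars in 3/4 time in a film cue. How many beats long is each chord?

1.5 beats

29 bars × 3 beats/bar = 87 beats total.
87 beats ÷ 58 chords = 1.5 beats per chord.
(That is a dotted quarter note.)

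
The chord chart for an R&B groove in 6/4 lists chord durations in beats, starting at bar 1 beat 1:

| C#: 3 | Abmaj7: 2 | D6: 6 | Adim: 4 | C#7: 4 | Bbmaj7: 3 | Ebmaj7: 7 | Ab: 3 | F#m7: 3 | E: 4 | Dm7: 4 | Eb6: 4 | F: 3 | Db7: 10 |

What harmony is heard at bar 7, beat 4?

Dm7

Beat 4 of bar 7 is beat (7−1)×6 + 4 = 40 overall.
Running totals: C# ends at 3, Abmaj7 ends at 5, D6 ends at 11, Adim ends at 15, C#7 ends at 19, Bbmaj7 ends at 22, Ebmaj7 ends at 29, Ab ends at 32, F#m7 ends at 35, E ends at 39, Dm7 ends at 43.
Beat 40 falls within Dm7.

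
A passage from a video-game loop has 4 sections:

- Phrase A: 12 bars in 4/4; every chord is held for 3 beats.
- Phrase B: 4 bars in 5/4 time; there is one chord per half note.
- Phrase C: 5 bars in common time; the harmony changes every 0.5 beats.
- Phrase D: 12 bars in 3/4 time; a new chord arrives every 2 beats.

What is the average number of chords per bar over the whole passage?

28/11 chords per bar

A: 12 bars of 4 beats is 48 beats; at 3 beats each that's 16 chords.
B: 4 bars of 5 beats is 20 beats; at 2 beats each that's 10 chords.
C: 5 bars of 4 beats is 20 beats; at 0.5 beats each that's 40 chords.
D: 12 bars of 3 beats is 36 beats; at 2 beats each that's 18 chords.
Overall: 84 chords over 33 bars → 84/33 = 28/11 chords per bar.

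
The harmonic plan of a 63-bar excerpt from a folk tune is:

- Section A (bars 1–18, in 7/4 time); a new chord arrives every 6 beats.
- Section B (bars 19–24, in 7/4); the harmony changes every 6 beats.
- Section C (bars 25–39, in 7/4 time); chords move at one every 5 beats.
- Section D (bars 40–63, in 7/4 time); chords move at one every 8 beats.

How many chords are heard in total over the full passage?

A has 126 beats and chords last 6 each, so 21 chords.
B has 42 beats and chords last 6 each, so 7 chords.
C has 105 beats and chords last 5 each, so 21 chords.
D has 168 beats and chords last 8 each, so 21 chords.
Total: 21 + 7 + 21 + 21 = 70.

70 chords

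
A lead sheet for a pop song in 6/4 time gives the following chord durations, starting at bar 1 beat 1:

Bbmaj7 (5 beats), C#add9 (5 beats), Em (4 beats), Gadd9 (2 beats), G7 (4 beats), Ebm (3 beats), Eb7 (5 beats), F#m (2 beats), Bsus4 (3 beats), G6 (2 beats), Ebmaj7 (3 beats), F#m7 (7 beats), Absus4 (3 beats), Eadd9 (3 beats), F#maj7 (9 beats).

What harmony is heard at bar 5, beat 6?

Beat 6 of bar 5 is beat (5−1)×6 + 6 = 30 overall.
Running totals: Bbmaj7 ends at 5, C#add9 ends at 10, Em ends at 14, Gadd9 ends at 16, G7 ends at 20, Ebm ends at 23, Eb7 ends at 28, F#m ends at 30.
Beat 30 falls within F#m.

F#m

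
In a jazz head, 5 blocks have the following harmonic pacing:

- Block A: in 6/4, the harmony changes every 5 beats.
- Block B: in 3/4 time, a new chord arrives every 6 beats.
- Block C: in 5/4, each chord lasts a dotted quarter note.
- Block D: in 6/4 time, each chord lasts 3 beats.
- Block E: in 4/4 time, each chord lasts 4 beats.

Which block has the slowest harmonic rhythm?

Block B

A: 6/5 = 1.2 chords/bar.
B: 3/6 = 0.5 chords/bar.
C: 5/1.5 = 10/3 chords/bar.
D: 6/3 = 2 chords/bar.
E: 4/4 = 1 chord/bar.
Slowest is B at 0.5 chords/bar.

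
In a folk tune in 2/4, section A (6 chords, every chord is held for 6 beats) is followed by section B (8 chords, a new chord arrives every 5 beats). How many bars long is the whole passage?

38 bars

A: 6 × 6 = 36 beats = 18 bars.
B: 8 × 5 = 40 beats = 20 bars.
Total: 18 + 20 = 38 bars.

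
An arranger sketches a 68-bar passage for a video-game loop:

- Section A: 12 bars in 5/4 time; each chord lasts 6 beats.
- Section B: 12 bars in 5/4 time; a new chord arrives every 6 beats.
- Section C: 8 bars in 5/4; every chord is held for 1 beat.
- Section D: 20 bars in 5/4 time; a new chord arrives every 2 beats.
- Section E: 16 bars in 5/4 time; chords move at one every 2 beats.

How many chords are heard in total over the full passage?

A: 12·5 = 60 beats, 60/6 = 10 chords.
B: 12·5 = 60 beats, 60/6 = 10 chords.
C: 8·5 = 40 beats, 40/1 = 40 chords.
D: 20·5 = 100 beats, 100/2 = 50 chords.
E: 16·5 = 80 beats, 80/2 = 40 chords.
Total: 10 + 10 + 40 + 50 + 40 = 150.

150 chords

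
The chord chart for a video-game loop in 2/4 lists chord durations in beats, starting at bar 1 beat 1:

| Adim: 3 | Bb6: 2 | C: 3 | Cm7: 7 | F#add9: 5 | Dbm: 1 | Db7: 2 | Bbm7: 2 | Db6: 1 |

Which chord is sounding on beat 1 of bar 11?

Beat 1 of bar 11 is beat (11−1)×2 + 1 = 21 overall.
Running totals: Adim ends at 3, Bb6 ends at 5, C ends at 8, Cm7 ends at 15, F#add9 ends at 20, Dbm ends at 21.
Beat 21 falls within Dbm.

Dbm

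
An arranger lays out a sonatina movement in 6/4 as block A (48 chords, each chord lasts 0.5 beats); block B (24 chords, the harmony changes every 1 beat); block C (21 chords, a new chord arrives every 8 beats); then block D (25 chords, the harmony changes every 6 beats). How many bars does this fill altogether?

61 bars

A: 48 × 0.5 = 24 beats = 4 bars.
B: 24 × 1 = 24 beats = 4 bars.
C: 21 × 8 = 168 beats = 28 bars.
D: 25 × 6 = 150 beats = 25 bars.
Total: 4 + 4 + 28 + 25 = 61 bars.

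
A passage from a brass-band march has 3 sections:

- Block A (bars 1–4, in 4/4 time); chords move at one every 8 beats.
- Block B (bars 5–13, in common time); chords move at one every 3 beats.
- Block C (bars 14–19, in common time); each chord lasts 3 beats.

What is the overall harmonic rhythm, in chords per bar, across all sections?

22/19 chords per bar

A: 4 bars of 4 beats is 16 beats; at 8 beats each that's 2 chords.
B: 9 bars of 4 beats is 36 beats; at 3 beats each that's 12 chords.
C: 6 bars of 4 beats is 24 beats; at 3 beats each that's 8 chords.
Overall: 22 chords over 19 bars → 22/19 = 22/19 chords per bar.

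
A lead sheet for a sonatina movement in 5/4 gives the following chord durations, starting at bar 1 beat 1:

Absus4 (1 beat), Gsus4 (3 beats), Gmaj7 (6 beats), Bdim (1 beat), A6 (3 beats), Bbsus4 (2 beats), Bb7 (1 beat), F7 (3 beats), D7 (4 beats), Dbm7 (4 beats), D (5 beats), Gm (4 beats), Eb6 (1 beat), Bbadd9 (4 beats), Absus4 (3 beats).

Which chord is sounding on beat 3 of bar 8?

Eb6

Beat 3 of bar 8 is beat (8−1)×5 + 3 = 38 overall.
Running totals: Absus4 ends at 1, Gsus4 ends at 4, Gmaj7 ends at 10, Bdim ends at 11, A6 ends at 14, Bbsus4 ends at 16, Bb7 ends at 17, F7 ends at 20, D7 ends at 24, Dbm7 ends at 28, D ends at 33, Gm ends at 37, Eb6 ends at 38.
Beat 38 falls within Eb6.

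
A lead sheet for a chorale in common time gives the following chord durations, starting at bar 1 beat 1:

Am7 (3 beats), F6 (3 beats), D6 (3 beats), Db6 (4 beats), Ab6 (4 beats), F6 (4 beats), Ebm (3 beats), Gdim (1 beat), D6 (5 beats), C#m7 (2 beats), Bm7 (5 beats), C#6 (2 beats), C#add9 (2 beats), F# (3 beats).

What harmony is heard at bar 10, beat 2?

Beat 2 of bar 10 is beat (10−1)×4 + 2 = 38 overall.
Running totals: Am7 ends at 3, F6 ends at 6, D6 ends at 9, Db6 ends at 13, Ab6 ends at 17, F6 ends at 21, Ebm ends at 24, Gdim ends at 25, D6 ends at 30, C#m7 ends at 32, Bm7 ends at 37, C#6 ends at 39.
Beat 38 falls within C#6.

C#6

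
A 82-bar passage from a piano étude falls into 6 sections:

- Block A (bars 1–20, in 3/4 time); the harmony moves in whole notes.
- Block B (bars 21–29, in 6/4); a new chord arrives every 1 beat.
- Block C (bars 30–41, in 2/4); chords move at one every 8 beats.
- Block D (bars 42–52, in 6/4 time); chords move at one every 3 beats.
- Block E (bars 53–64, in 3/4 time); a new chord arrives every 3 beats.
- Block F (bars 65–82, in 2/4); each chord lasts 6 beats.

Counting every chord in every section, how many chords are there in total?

112 chords

A has 60 beats and chords last 4 each, so 15 chords.
B has 54 beats and chords last 1 each, so 54 chords.
C has 24 beats and chords last 8 each, so 3 chords.
D has 66 beats and chords last 3 each, so 22 chords.
E has 36 beats and chords last 3 each, so 12 chords.
F has 36 beats and chords last 6 each, so 6 chords.
Total: 15 + 54 + 3 + 22 + 12 + 6 = 112.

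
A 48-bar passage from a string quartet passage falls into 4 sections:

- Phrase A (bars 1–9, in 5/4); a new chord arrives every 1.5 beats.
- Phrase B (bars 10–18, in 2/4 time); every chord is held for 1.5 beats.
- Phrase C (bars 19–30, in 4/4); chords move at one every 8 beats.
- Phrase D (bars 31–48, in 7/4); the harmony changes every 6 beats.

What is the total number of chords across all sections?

69 chords

A has 45 beats and chords last 1.5 each, so 30 chords.
B has 18 beats and chords last 1.5 each, so 12 chords.
C has 48 beats and chords last 8 each, so 6 chords.
D has 126 beats and chords last 6 each, so 21 chords.
Total: 30 + 12 + 6 + 21 = 69.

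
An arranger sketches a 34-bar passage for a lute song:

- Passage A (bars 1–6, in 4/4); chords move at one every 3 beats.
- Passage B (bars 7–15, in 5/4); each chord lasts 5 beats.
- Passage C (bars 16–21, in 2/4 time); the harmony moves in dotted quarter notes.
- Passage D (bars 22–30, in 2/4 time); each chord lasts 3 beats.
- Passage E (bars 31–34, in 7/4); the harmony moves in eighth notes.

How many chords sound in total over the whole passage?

87 chords

A: 6·4 = 24 beats, 24/3 = 8 chords.
B: 9·5 = 45 beats, 45/5 = 9 chords.
C: 6·2 = 12 beats, 12/1.5 = 8 chords.
D: 9·2 = 18 beats, 18/3 = 6 chords.
E: 4·7 = 28 beats, 28/0.5 = 56 chords.
Total: 8 + 9 + 8 + 6 + 56 = 87.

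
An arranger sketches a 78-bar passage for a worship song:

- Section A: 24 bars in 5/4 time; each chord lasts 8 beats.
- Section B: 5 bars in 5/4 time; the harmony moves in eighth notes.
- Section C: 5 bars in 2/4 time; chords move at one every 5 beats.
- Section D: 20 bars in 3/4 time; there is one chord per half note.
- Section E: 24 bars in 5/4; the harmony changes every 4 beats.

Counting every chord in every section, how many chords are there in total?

127 chords

A has 120 beats and chords last 8 each, so 15 chords.
B has 25 beats and chords last 0.5 each, so 50 chords.
C has 10 beats and chords last 5 each, so 2 chords.
D has 60 beats and chords last 2 each, so 30 chords.
E has 120 beats and chords last 4 each, so 30 chords.
Total: 15 + 50 + 2 + 30 + 30 = 127.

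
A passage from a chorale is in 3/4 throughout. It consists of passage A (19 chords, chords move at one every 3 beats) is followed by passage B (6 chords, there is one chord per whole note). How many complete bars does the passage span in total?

27 bars

A: 19 × 3 = 57 beats = 19 bars.
B: 6 × 4 = 24 beats = 8 bars.
Total: 19 + 8 = 27 bars.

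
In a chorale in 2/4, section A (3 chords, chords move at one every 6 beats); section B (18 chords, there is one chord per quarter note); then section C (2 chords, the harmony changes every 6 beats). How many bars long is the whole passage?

24 bars

A: 3 × 6 = 18 beats = 9 bars.
B: 18 × 1 = 18 beats = 9 bars.
C: 2 × 6 = 12 beats = 6 bars.
Total: 9 + 9 + 6 = 24 bars.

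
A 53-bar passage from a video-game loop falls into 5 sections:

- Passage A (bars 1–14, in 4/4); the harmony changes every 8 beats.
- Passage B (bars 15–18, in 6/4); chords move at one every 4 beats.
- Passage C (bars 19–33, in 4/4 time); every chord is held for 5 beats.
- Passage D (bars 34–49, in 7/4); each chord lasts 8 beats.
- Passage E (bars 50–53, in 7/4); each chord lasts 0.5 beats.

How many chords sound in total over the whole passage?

A: 14 bars × 4 beats = 56 beats; 8 beats/chord → 7 chords.
B: 4 bars × 6 beats = 24 beats; 4 beats/chord → 6 chords.
C: 15 bars × 4 beats = 60 beats; 5 beats/chord → 12 chords.
D: 16 bars × 7 beats = 112 beats; 8 beats/chord → 14 chords.
E: 4 bars × 7 beats = 28 beats; 0.5 beats/chord → 56 chords.
Total: 7 + 6 + 12 + 14 + 56 = 95.

95 chords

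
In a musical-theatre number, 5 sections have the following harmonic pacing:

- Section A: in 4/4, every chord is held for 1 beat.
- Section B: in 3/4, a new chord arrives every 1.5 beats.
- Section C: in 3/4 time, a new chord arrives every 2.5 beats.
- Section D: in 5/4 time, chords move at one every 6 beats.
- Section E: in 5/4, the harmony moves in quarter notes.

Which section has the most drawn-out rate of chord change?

A: 4/1 = 4 chords/bar.
B: 3/1.5 = 2 chords/bar.
C: 3/2.5 = 1.2 chords/bar.
D: 5/6 = 5/6 chords/bar.
E: 5/1 = 5 chords/bar.
Slowest is D at 5/6 chords/bar.

Section D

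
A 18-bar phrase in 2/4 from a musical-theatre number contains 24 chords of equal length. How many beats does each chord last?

18 bars × 2 beats/bar = 36 beats total.
36 beats ÷ 24 chords = 1.5 beats per chord.
(That is a dotted quarter note.)

1.5 beats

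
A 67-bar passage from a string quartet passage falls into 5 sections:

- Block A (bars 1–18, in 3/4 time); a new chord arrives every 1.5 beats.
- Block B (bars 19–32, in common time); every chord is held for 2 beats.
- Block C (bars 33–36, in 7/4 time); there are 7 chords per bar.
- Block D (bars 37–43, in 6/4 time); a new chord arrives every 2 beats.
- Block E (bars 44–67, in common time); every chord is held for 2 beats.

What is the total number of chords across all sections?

A: 18·3 = 54 beats, 54/1.5 = 36 chords.
B: 14·4 = 56 beats, 56/2 = 28 chords.
C: 4·7 = 28 beats, 28/1 = 28 chords.
D: 7·6 = 42 beats, 42/2 = 21 chords.
E: 24·4 = 96 beats, 96/2 = 48 chords.
Total: 36 + 28 + 28 + 21 + 48 = 161.

161 chords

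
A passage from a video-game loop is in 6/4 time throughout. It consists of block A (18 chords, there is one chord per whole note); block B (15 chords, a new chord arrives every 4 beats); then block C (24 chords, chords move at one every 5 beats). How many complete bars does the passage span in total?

42 bars

A: 18 × 4 = 72 beats = 12 bars.
B: 15 × 4 = 60 beats = 10 bars.
C: 24 × 5 = 120 beats = 20 bars.
Total: 12 + 10 + 20 = 42 bars.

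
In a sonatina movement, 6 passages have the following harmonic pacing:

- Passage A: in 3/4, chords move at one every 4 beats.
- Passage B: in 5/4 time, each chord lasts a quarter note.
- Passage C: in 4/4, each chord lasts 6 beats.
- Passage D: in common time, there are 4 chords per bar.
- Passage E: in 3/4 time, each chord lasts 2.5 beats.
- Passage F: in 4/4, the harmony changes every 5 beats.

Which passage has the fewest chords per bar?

Passage C

A: 3/4 = 0.75 chords/bar.
B: 5/1 = 5 chords/bar.
C: 4/6 = 2/3 chords/bar.
D: 4/1 = 4 chords/bar.
E: 3/2.5 = 1.2 chords/bar.
F: 4/5 = 0.8 chords/bar.
Slowest is C at 2/3 chords/bar.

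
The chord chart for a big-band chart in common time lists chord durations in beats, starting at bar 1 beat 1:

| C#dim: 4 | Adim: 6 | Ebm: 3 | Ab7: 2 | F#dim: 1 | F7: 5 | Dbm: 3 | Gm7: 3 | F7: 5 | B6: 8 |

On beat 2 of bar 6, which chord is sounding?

Dbm

Beat 2 of bar 6 is beat (6−1)×4 + 2 = 22 overall.
Running totals: C#dim ends at 4, Adim ends at 10, Ebm ends at 13, Ab7 ends at 15, F#dim ends at 16, F7 ends at 21, Dbm ends at 24.
Beat 22 falls within Dbm.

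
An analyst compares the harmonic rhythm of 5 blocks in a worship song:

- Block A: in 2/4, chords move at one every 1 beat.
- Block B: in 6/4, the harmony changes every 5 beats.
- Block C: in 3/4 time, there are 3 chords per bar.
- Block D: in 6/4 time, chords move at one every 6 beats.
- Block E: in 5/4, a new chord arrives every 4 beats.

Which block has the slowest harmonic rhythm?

Block D

A: 2 beats/bar ÷ 1 beat/chord = 2 chords/bar.
B: 6 beats/bar ÷ 5 beats/chord = 1.2 chords/bar.
C: 3 beats/bar ÷ 1 beat/chord = 3 chords/bar.
D: 6 beats/bar ÷ 6 beats/chord = 1 chord/bar.
E: 5 beats/bar ÷ 4 beats/chord = 1.25 chords/bar.
Slowest is D at 1 chords/bar.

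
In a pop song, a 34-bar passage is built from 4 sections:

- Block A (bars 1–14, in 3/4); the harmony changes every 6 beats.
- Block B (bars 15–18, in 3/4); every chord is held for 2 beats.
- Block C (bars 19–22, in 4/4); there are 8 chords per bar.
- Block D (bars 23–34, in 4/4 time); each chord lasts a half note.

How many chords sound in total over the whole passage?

A: 14·3 = 42 beats, 42/6 = 7 chords.
B: 4·3 = 12 beats, 12/2 = 6 chords.
C: 4·4 = 16 beats, 16/0.5 = 32 chords.
D: 12·4 = 48 beats, 48/2 = 24 chords.
Total: 7 + 6 + 32 + 24 = 69.

69 chords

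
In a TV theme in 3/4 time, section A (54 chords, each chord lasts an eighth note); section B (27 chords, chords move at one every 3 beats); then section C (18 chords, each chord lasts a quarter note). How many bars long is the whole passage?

A: 54 × 0.5 = 27 beats = 9 bars.
B: 27 × 3 = 81 beats = 27 bars.
C: 18 × 1 = 18 beats = 6 bars.
Total: 9 + 27 + 6 = 42 bars.

42 bars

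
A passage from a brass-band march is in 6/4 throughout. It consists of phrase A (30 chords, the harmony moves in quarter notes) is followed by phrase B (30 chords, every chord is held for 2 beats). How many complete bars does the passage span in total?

15 bars

A: 30 × 1 = 30 beats = 5 bars.
B: 30 × 2 = 60 beats = 10 bars.
Total: 5 + 10 = 15 bars.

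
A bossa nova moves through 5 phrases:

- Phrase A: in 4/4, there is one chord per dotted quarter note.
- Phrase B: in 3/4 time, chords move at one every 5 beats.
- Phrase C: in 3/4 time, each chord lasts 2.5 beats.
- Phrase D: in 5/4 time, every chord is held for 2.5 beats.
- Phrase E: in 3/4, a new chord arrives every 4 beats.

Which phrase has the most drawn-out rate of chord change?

Phrase B

A: 4 beats/bar ÷ 1.5 beats/chord = 8/3 chords/bar.
B: 3 beats/bar ÷ 5 beats/chord = 0.6 chords/bar.
C: 3 beats/bar ÷ 2.5 beats/chord = 1.2 chords/bar.
D: 5 beats/bar ÷ 2.5 beats/chord = 2 chords/bar.
E: 3 beats/bar ÷ 4 beats/chord = 0.75 chords/bar.
Slowest is B at 0.6 chords/bar.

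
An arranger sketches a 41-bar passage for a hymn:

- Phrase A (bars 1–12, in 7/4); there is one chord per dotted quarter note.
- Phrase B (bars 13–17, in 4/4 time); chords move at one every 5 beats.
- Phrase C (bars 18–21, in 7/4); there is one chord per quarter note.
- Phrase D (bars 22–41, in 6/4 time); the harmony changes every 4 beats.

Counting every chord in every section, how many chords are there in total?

A: 12·7 = 84 beats, 84/1.5 = 56 chords.
B: 5·4 = 20 beats, 20/5 = 4 chords.
C: 4·7 = 28 beats, 28/1 = 28 chords.
D: 20·6 = 120 beats, 120/4 = 30 chords.
Total: 56 + 4 + 28 + 30 = 118.

118 chords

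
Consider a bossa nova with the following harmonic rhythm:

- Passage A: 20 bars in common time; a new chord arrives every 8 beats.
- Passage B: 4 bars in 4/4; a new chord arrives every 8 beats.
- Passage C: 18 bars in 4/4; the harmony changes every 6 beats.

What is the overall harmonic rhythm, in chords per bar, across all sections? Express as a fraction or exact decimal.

4/7 chords per bar

A: 20 bars of 4 beats is 80 beats; at 8 beats each that's 10 chords.
B: 4 bars of 4 beats is 16 beats; at 8 beats each that's 2 chords.
C: 18 bars of 4 beats is 72 beats; at 6 beats each that's 12 chords.
Overall: 24 chords over 42 bars → 24/42 = 4/7 chords per bar.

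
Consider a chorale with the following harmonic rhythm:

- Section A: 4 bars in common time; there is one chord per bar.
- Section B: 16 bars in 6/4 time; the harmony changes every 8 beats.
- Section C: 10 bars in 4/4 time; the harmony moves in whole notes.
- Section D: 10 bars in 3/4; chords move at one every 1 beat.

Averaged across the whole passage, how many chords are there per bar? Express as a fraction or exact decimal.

1.4 chords per bar

A: 4 bars of 4 beats is 16 beats; at 4 beats each that's 4 chords.
B: 16 bars of 6 beats is 96 beats; at 8 beats each that's 12 chords.
C: 10 bars of 4 beats is 40 beats; at 4 beats each that's 10 chords.
D: 10 bars of 3 beats is 30 beats; at 1 beat each that's 30 chords.
Overall: 56 chords over 40 bars → 56/40 = 1.4 chords per bar.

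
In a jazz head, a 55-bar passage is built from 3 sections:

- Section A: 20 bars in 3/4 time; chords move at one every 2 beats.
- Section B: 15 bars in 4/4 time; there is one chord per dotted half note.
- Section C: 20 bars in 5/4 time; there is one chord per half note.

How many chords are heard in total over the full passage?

100 chords

A: 20·3 = 60 beats, 60/2 = 30 chords.
B: 15·4 = 60 beats, 60/3 = 20 chords.
C: 20·5 = 100 beats, 100/2 = 50 chords.
Total: 30 + 20 + 50 = 100.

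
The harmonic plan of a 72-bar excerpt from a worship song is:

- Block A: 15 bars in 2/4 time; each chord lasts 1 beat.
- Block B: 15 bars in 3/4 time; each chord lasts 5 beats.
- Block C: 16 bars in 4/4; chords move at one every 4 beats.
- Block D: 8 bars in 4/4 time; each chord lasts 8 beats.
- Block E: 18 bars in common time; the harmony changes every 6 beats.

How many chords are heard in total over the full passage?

A: 15 bars × 2 beats = 30 beats; 1 beat/chord → 30 chords.
B: 15 bars × 3 beats = 45 beats; 5 beats/chord → 9 chords.
C: 16 bars × 4 beats = 64 beats; 4 beats/chord → 16 chords.
D: 8 bars × 4 beats = 32 beats; 8 beats/chord → 4 chords.
E: 18 bars × 4 beats = 72 beats; 6 beats/chord → 12 chords.
Total: 30 + 9 + 16 + 4 + 12 = 71.

71 chords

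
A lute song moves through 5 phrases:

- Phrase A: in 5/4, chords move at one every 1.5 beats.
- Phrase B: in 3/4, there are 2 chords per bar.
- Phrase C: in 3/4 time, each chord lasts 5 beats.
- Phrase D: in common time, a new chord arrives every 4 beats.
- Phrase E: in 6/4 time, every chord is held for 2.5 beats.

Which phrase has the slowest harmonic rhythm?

A: 5/1.5 = 10/3 chords/bar.
B: 3/1.5 = 2 chords/bar.
C: 3/5 = 0.6 chords/bar.
D: 4/4 = 1 chord/bar.
E: 6/2.5 = 2.4 chords/bar.
Slowest is C at 0.6 chords/bar.

Phrase C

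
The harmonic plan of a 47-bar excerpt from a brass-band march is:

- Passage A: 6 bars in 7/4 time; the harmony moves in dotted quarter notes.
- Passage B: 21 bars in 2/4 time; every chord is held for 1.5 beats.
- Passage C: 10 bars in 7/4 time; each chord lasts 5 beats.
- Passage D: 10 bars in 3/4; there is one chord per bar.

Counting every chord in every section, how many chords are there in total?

A has 42 beats and chords last 1.5 each, so 28 chords.
B has 42 beats and chords last 1.5 each, so 28 chords.
C has 70 beats and chords last 5 each, so 14 chords.
D has 30 beats and chords last 3 each, so 10 chords.
Total: 28 + 28 + 14 + 10 = 80.

80 chords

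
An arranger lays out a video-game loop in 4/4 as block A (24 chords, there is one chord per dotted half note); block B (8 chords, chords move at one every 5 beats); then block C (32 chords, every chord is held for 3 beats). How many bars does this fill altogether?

52 bars

A: 24 × 3 = 72 beats = 18 bars.
B: 8 × 5 = 40 beats = 10 bars.
C: 32 × 3 = 96 beats = 24 bars.
Total: 18 + 10 + 24 = 52 bars.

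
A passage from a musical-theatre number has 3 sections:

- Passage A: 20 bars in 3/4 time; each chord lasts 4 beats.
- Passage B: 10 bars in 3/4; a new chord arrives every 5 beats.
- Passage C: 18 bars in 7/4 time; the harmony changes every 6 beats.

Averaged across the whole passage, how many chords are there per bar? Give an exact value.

0.875 chords per bar

A: 20 bars of 3 beats is 60 beats; at 4 beats each that's 15 chords.
B: 10 bars of 3 beats is 30 beats; at 5 beats each that's 6 chords.
C: 18 bars of 7 beats is 126 beats; at 6 beats each that's 21 chords.
Overall: 42 chords over 48 bars → 42/48 = 0.875 chords per bar.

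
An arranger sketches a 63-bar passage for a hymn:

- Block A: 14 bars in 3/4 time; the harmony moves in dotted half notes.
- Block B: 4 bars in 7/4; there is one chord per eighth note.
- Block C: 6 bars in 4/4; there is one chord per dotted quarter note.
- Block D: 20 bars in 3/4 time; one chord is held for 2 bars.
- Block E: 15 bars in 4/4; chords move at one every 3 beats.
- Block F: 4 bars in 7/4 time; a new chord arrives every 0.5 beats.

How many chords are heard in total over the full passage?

172 chords

A has 42 beats and chords last 3 each, so 14 chords.
B has 28 beats and chords last 0.5 each, so 56 chords.
C has 24 beats and chords last 1.5 each, so 16 chords.
D has 60 beats and chords last 6 each, so 10 chords.
E has 60 beats and chords last 3 each, so 20 chords.
F has 28 beats and chords last 0.5 each, so 56 chords.
Total: 14 + 56 + 16 + 10 + 20 + 56 = 172.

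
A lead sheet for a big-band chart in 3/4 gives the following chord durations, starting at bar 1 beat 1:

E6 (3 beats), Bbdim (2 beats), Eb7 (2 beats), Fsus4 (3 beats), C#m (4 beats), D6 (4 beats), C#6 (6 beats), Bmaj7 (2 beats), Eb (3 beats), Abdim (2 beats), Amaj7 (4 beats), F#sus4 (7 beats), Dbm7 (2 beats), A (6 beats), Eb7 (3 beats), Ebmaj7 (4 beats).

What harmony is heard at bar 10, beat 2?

Eb

Beat 2 of bar 10 is beat (10−1)×3 + 2 = 29 overall.
Running totals: E6 ends at 3, Bbdim ends at 5, Eb7 ends at 7, Fsus4 ends at 10, C#m ends at 14, D6 ends at 18, C#6 ends at 24, Bmaj7 ends at 26, Eb ends at 29.
Beat 29 falls within Eb.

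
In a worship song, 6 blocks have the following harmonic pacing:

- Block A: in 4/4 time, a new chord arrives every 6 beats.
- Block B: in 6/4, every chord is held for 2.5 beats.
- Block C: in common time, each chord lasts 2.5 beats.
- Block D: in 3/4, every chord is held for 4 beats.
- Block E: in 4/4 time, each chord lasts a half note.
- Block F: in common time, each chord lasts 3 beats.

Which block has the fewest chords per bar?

Block A

A: 4/6 = 2/3 chords/bar.
B: 6/2.5 = 2.4 chords/bar.
C: 4/2.5 = 1.6 chords/bar.
D: 3/4 = 0.75 chords/bar.
E: 4/2 = 2 chords/bar.
F: 4/3 = 4/3 chords/bar.
Slowest is A at 2/3 chords/bar.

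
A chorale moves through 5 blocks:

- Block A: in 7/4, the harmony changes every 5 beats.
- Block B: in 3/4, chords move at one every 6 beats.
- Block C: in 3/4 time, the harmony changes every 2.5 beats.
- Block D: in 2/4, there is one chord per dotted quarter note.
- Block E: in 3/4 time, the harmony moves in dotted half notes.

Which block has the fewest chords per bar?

Block B

A: 7/5 = 1.4 chords/bar.
B: 3/6 = 0.5 chords/bar.
C: 3/2.5 = 1.2 chords/bar.
D: 2/1.5 = 4/3 chords/bar.
E: 3/3 = 1 chord/bar.
Slowest is B at 0.5 chords/bar.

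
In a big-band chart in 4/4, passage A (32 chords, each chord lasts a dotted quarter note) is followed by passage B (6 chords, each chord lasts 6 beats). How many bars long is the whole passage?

A: 32 × 1.5 = 48 beats = 12 bars.
B: 6 × 6 = 36 beats = 9 bars.
Total: 12 + 9 = 21 bars.

21 bars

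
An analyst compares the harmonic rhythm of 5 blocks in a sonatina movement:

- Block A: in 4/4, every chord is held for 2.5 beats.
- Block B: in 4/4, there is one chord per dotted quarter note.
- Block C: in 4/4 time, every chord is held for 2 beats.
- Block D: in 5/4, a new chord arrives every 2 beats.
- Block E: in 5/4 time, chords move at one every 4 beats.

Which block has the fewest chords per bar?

Block E

A: each chord is 2.5 beats in 4/4, so 1.6 per bar.
B: each chord is 1.5 beats in 4/4, so 8/3 per bar.
C: each chord is 2 beats in 4/4, so 2 per bar.
D: each chord is 2 beats in 5/4, so 2.5 per bar.
E: each chord is 4 beats in 5/4, so 1.25 per bar.
Slowest is E at 1.25 chords/bar.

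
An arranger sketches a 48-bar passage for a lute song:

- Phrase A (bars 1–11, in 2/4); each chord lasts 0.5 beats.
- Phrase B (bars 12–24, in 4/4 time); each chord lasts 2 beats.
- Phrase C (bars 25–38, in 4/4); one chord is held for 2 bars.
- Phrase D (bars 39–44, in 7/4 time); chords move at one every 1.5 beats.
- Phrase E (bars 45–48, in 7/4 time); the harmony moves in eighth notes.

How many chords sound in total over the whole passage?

161 chords

A has 22 beats and chords last 0.5 each, so 44 chords.
B has 52 beats and chords last 2 each, so 26 chords.
C has 56 beats and chords last 8 each, so 7 chords.
D has 42 beats and chords last 1.5 each, so 28 chords.
E has 28 beats and chords last 0.5 each, so 56 chords.
Total: 44 + 26 + 7 + 28 + 56 = 161.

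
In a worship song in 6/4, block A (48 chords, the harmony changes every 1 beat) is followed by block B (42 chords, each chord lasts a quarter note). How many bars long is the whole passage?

15 bars

A: 48 × 1 = 48 beats = 8 bars.
B: 42 × 1 = 42 beats = 7 bars.
Total: 8 + 7 = 15 bars.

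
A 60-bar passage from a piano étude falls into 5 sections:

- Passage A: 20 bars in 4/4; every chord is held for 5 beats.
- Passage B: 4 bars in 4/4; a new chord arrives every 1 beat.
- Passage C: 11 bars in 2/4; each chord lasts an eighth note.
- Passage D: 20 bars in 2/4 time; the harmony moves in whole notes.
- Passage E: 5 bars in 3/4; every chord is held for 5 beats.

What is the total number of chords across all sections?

A has 80 beats and chords last 5 each, so 16 chords.
B has 16 beats and chords last 1 each, so 16 chords.
C has 22 beats and chords last 0.5 each, so 44 chords.
D has 40 beats and chords last 4 each, so 10 chords.
E has 15 beats and chords last 5 each, so 3 chords.
Total: 16 + 16 + 44 + 10 + 3 = 89.

89 chords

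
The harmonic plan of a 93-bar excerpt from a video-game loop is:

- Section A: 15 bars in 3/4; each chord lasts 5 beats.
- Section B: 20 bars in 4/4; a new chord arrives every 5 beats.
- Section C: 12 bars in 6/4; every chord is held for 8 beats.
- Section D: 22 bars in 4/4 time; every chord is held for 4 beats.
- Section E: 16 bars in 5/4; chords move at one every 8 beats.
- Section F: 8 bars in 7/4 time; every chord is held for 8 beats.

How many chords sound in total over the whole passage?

A: 15 bars × 3 beats = 45 beats; 5 beats/chord → 9 chords.
B: 20 bars × 4 beats = 80 beats; 5 beats/chord → 16 chords.
C: 12 bars × 6 beats = 72 beats; 8 beats/chord → 9 chords.
D: 22 bars × 4 beats = 88 beats; 4 beats/chord → 22 chords.
E: 16 bars × 5 beats = 80 beats; 8 beats/chord → 10 chords.
F: 8 bars × 7 beats = 56 beats; 8 beats/chord → 7 chords.
Total: 9 + 16 + 9 + 22 + 10 + 7 = 73.

73 chords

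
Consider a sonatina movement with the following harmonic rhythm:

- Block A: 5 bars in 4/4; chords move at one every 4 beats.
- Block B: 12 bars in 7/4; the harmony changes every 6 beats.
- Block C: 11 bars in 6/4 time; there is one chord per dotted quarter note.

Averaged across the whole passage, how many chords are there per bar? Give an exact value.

A: 5 × 4 = 20 beats ÷ 4 = 5 chords.
B: 12 × 7 = 84 beats ÷ 6 = 14 chords.
C: 11 × 6 = 66 beats ÷ 1.5 = 44 chords.
Overall: 63 chords over 28 bars → 63/28 = 2.25 chords per bar.

2.25 chords per bar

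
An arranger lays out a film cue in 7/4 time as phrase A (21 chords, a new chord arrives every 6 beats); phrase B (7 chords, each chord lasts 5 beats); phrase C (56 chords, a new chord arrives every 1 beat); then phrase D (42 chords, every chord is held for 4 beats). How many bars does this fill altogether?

A: 21 × 6 = 126 beats = 18 bars.
B: 7 × 5 = 35 beats = 5 bars.
C: 56 × 1 = 56 beats = 8 bars.
D: 42 × 4 = 168 beats = 24 bars.
Total: 18 + 5 + 8 + 24 = 55 bars.

55 bars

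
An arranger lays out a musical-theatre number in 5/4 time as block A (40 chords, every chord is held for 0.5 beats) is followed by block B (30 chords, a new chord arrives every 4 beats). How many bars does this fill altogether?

A: 40 × 0.5 = 20 beats = 4 bars.
B: 30 × 4 = 120 beats = 24 bars.
Total: 4 + 24 = 28 bars.

28 bars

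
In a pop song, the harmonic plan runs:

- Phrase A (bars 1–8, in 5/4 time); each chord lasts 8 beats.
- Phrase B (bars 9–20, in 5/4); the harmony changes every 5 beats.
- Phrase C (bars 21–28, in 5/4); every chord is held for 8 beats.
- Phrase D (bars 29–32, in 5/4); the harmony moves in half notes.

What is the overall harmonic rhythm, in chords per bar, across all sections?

A: 8 bars of 5 beats is 40 beats; at 8 beats each that's 5 chords.
B: 12 bars of 5 beats is 60 beats; at 5 beats each that's 12 chords.
C: 8 bars of 5 beats is 40 beats; at 8 beats each that's 5 chords.
D: 4 bars of 5 beats is 20 beats; at 2 beats each that's 10 chords.
Overall: 32 chords over 32 bars → 32/32 = 1 chords per bar.

1 chords per bar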